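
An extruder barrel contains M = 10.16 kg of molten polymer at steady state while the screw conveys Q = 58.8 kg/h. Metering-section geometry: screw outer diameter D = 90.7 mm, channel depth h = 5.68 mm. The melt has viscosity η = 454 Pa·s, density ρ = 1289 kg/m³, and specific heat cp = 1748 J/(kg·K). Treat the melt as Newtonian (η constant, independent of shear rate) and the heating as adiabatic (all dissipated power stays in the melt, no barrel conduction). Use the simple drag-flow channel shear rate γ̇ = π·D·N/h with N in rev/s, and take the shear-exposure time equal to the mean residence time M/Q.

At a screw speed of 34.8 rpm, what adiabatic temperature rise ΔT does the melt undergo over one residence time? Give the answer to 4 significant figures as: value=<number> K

Throughput in SI: Q_s = 58.8 kg/h ÷ 3600 s/h = 0.0163333 kg/s
Mean residence time: t_res = M/Q_s = 10.16 kg / 0.0163333 kg/s = 622.041 s
D = 90.7 mm = 0.0907 m;  h = 5.68 mm = 0.00568 m;  N = 34.8 rpm / 60 = 0.58 rev/s
γ̇ = π·D·N / h = π · 0.0907 · 0.58 / 0.00568 = 29.0962 s⁻¹
Adiabatic rise: ΔT = η γ̇² t_res / (ρ cp) = 454·(29.0962)²·622.041 / (1289·1748) = 106.109 K

value=106.1 K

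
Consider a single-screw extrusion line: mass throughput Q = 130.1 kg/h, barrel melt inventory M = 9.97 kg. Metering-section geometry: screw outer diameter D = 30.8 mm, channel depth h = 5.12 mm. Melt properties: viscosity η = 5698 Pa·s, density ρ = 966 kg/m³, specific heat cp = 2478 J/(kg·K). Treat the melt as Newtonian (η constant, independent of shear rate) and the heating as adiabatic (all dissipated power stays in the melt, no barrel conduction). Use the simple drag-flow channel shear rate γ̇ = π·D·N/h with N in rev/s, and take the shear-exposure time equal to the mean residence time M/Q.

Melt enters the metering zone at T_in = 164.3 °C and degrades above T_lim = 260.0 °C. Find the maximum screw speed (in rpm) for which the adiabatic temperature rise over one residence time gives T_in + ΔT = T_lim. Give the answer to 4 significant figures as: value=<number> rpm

value=38.33 rpm

Throughput in SI: Q_s = 130.1 kg/h ÷ 3600 s/h = 0.0361389 kg/s
t_res = M / Q_s = 9.97 ÷ 0.0361389 = 275.88 s
Geometry in SI: D = 30.8 mm → 0.0308 m, h = 5.12 mm → 0.00512 m
ΔT_a = T_lim − T_in = 260.0 − 164.3 = 95.7 K
Invert ΔT = ηγ̇²t_res/(ρcp) for γ̇: γ̇_max² = ΔT_a ρ cp / (η t_res) = 95.7·966·2478 / (5698·275.88) = 145.73 s⁻²
γ̇_max = √145.73 = 12.0718 s⁻¹
N_max = γ̇_max h / (πD) = 12.0718·0.00512/(π·0.0308) = 0.638768 rev/s → ×60 = 38.3261 rpm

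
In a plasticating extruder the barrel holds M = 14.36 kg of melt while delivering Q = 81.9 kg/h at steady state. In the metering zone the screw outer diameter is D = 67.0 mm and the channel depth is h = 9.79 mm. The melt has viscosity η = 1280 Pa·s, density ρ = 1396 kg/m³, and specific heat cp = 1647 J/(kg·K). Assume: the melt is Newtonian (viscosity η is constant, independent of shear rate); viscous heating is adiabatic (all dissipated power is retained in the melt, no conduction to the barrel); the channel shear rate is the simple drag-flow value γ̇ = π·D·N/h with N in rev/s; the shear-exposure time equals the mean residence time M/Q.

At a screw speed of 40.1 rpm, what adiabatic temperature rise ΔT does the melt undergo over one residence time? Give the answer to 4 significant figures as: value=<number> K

Throughput in SI: Q_s = 81.9 kg/h ÷ 3600 s/h = 0.02275 kg/s
t_res = M / Q_s = 14.36 ÷ 0.02275 = 631.209 s
Geometry in metres: D = 67.0 mm → 0.067 m, h = 9.79 mm → 0.00979 m; screw speed N = 40.1 rpm = 0.668333 rev/s
Shear rate: γ̇ = πDN/h = π·0.067·0.668333/0.00979 = 14.3693 s⁻¹
ΔT = η·γ̇²·t_res/(ρ·cp) = [1280 × 14.3693² × 631.209] / [1396 × 1647] = 72.5561 K

value=72.56 K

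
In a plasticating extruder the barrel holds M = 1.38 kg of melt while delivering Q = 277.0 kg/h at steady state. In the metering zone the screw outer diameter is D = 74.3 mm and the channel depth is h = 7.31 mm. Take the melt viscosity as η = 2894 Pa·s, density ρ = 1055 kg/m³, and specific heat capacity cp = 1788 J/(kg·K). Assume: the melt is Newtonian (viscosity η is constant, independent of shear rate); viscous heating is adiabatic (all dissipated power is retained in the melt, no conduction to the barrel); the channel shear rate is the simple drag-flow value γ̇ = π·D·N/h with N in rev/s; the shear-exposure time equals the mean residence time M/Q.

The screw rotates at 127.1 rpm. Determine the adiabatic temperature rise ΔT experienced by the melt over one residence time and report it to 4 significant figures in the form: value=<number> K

value=125.9 K

Convert throughput: Q = 277.0 kg/h = 277.0/3600 = 0.0769444 kg/s
t_res = M / Q_s = 1.38 / 0.0769444 = 17.935 s
D = 74.3 mm = 0.0743 m;  h = 7.31 mm = 0.00731 m;  N = 127.1 rpm / 60 = 2.11833 rev/s
Shear rate: γ̇ = πDN/h = π·0.0743·2.11833/0.00731 = 67.6419 s⁻¹
Adiabatic rise: ΔT = η γ̇² t_res / (ρ cp) = 2894·(67.6419)²·17.935 / (1055·1788) = 125.896 K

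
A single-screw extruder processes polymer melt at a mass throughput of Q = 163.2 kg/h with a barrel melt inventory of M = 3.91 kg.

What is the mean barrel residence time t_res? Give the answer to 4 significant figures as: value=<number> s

value=86.25 s

Throughput in SI: Q_s = 163.2 kg/h ÷ 3600 s/h = 0.0453333 kg/s
t_res = M / Q_s = 3.91 ÷ 0.0453333 = 86.25 s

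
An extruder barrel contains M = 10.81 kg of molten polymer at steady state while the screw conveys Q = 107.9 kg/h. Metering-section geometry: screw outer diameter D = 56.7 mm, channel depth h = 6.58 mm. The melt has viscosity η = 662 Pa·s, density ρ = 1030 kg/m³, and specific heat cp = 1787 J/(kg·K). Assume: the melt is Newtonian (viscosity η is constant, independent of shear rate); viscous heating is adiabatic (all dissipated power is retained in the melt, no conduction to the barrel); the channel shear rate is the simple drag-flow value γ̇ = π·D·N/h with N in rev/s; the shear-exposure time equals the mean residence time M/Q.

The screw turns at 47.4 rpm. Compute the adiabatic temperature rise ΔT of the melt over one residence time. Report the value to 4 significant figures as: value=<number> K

Throughput in SI: Q_s = 107.9 kg/h ÷ 3600 s/h = 0.0299722 kg/s
t_res = M / Q_s = 10.81 / 0.0299722 = 360.667 s
Convert to SI: D = 0.0567 m, h = 0.00658 m, N = 47.4/60 = 0.79 rev/s
Shear rate: γ̇ = πDN/h = π·0.0567·0.79/0.00658 = 21.3862 s⁻¹
ΔT = η·γ̇²·t_res / (ρ·cp) = 662 · (21.3862)² · 360.667 / (1030 · 1787) = 59.3296 K

value=59.33 K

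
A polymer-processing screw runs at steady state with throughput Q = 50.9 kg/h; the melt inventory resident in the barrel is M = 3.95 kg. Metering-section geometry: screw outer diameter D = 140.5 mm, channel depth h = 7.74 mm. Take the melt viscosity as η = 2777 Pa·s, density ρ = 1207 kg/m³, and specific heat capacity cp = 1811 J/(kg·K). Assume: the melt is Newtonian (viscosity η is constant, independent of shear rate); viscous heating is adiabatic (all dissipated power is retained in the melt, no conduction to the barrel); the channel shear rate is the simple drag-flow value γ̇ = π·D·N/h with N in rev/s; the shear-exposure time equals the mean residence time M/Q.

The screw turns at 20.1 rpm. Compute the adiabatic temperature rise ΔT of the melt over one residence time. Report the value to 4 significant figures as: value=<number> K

value=129.5 K

Q_s = Q / 3600 = 50.9 / 3600 = 0.0141389 kg/s
t_res = M / Q_s = 3.95 / 0.0141389 = 279.371 s
D = 140.5 mm = 0.1405 m;  h = 7.74 mm = 0.00774 m;  N = 20.1 rpm / 60 = 0.335 rev/s
γ̇ = π·D·N / h = π · 0.1405 · 0.335 / 0.00774 = 19.1043 s⁻¹
ΔT = η·γ̇²·t_res/(ρ·cp) = [2777 × 19.1043² × 279.371] / [1207 × 1811] = 129.536 K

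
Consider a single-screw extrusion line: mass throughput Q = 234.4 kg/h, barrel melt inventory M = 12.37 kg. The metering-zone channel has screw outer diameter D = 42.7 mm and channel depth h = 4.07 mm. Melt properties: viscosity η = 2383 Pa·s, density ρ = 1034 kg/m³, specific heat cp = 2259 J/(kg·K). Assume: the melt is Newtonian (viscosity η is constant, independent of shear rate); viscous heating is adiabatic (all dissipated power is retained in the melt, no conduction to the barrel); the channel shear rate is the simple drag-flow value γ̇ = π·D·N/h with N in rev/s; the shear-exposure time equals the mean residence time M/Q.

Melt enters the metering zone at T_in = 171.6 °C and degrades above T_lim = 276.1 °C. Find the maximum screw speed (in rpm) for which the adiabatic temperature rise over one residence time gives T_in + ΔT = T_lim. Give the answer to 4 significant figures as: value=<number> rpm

value=42.27 rpm

Q_s = Q / 3600 = 234.4 / 3600 = 0.0651111 kg/s
Mean residence time: t_res = M/Q_s = 12.37 kg / 0.0651111 kg/s = 189.983 s
Convert to metres: D = 0.0427 m, h = 0.00407 m
ΔT_a = T_lim − T_in = 276.1 − 171.6 = 104.5 K
Invert ΔT = ηγ̇²t_res/(ρcp) for γ̇: γ̇_max² = ΔT_a ρ cp / (η t_res) = 104.5·1034·2259 / (2383·189.983) = 539.156 s⁻²
Take the square root: γ̇_max = √(539.156) = 23.2197 s⁻¹
Solve γ̇ = πDN/h for N: N_max = γ̇_max·h/(π·D) = 23.2197 × 0.00407 / (π × 0.0427) = 0.704488 rev/s = 42.2693 rpm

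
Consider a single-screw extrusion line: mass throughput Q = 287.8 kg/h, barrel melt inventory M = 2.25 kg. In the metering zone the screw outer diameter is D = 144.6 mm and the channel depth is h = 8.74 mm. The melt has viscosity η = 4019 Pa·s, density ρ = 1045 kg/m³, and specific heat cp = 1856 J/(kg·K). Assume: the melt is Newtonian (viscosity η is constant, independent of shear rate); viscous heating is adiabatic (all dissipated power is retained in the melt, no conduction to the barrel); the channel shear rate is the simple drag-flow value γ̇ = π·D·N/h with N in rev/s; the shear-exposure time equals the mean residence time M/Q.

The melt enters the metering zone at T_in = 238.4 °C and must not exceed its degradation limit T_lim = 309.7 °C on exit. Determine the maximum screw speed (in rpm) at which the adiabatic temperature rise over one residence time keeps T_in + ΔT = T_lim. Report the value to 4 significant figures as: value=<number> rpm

Throughput in SI: Q_s = 287.8 kg/h ÷ 3600 s/h = 0.0799444 kg/s
t_res = M / Q_s = 2.25 / 0.0799444 = 28.1445 s
Convert to metres: D = 0.1446 m, h = 0.00874 m
Allowable rise: ΔT_a = T_lim − T_in = 309.7 − 238.4 = 71.3 K
Invert ΔT = ηγ̇²t_res/(ρcp) for γ̇: γ̇_max² = ΔT_a ρ cp / (η t_res) = 71.3·1045·1856 / (4019·28.1445) = 1222.56 s⁻²
γ̇_max = sqrt(1222.56) = 34.9652 s⁻¹
Solve γ̇ = πDN/h for N: N_max = γ̇_max·h/(π·D) = 34.9652 × 0.00874 / (π × 0.1446) = 0.672712 rev/s = 40.3627 rpm

value=40.36 rpm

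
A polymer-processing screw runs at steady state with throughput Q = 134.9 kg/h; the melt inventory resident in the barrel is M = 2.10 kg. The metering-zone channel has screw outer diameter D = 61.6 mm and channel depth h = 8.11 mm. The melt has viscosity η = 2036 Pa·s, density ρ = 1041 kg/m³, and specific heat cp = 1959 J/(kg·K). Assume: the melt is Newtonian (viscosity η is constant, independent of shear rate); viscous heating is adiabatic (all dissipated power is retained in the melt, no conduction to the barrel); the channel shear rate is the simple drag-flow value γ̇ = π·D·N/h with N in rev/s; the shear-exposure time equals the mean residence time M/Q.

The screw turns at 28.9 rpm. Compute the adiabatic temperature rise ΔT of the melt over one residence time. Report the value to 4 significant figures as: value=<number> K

value=7.391 K

Convert throughput: Q = 134.9 kg/h = 134.9/3600 = 0.0374722 kg/s
Mean residence time: t_res = M/Q_s = 2.10 kg / 0.0374722 kg/s = 56.0415 s
Geometry in metres: D = 61.6 mm → 0.0616 m, h = 8.11 mm → 0.00811 m; screw speed N = 28.9 rpm = 0.481667 rev/s
γ̇ = π D N / h = (π)(0.0616)(0.481667) / 0.00811 = 11.4936 s⁻¹
Adiabatic rise: ΔT = η γ̇² t_res / (ρ cp) = 2036·(11.4936)²·56.0415 / (1041·1959) = 7.3912 K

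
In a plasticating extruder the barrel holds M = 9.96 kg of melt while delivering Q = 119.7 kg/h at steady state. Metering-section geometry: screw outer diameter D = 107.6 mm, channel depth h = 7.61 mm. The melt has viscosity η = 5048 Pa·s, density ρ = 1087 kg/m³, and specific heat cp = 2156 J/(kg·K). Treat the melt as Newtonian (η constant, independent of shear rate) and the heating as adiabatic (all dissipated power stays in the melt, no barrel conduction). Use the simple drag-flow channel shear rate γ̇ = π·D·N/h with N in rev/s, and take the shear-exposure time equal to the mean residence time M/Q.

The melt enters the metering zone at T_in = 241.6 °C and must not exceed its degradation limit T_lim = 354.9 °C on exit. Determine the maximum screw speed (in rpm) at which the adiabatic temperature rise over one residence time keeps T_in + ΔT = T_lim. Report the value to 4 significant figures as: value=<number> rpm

Throughput in SI: Q_s = 119.7 kg/h ÷ 3600 s/h = 0.03325 kg/s
t_res = M / Q_s = 9.96 / 0.03325 = 299.549 s
D = 107.6 mm = 0.1076 m;  h = 7.61 mm = 0.00761 m
ΔT_a = T_lim − T_in = 354.9 − 241.6 = 113.3 K
γ̇_max² = ΔT_a·ρ·cp / (η·t_res) = [113.3 × 1087 × 2156] / [5048 × 299.549] = 175.599 s⁻²
γ̇_max = sqrt(175.599) = 13.2514 s⁻¹
N_max = γ̇_max h / (πD) = 13.2514·0.00761/(π·0.1076) = 0.298321 rev/s → ×60 = 17.8992 rpm

value=17.90 rpm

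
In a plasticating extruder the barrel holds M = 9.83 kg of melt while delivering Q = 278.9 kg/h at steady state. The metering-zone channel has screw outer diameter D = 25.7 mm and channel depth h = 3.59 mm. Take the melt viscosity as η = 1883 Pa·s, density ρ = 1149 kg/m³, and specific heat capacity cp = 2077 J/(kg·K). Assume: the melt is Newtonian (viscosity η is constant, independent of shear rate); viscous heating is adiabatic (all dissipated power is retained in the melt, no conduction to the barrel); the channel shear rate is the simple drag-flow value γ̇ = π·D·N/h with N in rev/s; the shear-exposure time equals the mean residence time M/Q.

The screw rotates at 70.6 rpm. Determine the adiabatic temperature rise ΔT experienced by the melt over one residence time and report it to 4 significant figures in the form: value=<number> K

value=70.11 K

Throughput in SI: Q_s = 278.9 kg/h ÷ 3600 s/h = 0.0774722 kg/s
t_res = M / Q_s = 9.83 ÷ 0.0774722 = 126.884 s
Convert to SI: D = 0.0257 m, h = 0.00359 m, N = 70.6/60 = 1.17667 rev/s
γ̇ = π D N / h = (π)(0.0257)(1.17667) / 0.00359 = 26.4632 s⁻¹
ΔT = η·γ̇²·t_res/(ρ·cp) = [1883 × 26.4632² × 126.884] / [1149 × 2077] = 70.1109 K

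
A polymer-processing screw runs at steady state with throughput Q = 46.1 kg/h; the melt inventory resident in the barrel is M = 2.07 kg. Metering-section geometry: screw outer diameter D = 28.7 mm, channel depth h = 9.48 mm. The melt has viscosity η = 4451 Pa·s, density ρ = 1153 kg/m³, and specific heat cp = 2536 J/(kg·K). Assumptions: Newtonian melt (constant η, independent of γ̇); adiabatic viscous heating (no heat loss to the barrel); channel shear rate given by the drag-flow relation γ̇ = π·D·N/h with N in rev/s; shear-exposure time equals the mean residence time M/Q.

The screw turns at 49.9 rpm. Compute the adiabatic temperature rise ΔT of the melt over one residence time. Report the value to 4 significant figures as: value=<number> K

Convert throughput: Q = 46.1 kg/h = 46.1/3600 = 0.0128056 kg/s
t_res = M / Q_s = 2.07 ÷ 0.0128056 = 161.649 s
D = 28.7 mm = 0.0287 m;  h = 9.48 mm = 0.00948 m;  N = 49.9 rpm / 60 = 0.831667 rev/s
Shear rate: γ̇ = πDN/h = π·0.0287·0.831667/0.00948 = 7.90993 s⁻¹
Adiabatic rise: ΔT = η γ̇² t_res / (ρ cp) = 4451·(7.90993)²·161.649 / (1153·2536) = 15.3956 K

value=15.40 K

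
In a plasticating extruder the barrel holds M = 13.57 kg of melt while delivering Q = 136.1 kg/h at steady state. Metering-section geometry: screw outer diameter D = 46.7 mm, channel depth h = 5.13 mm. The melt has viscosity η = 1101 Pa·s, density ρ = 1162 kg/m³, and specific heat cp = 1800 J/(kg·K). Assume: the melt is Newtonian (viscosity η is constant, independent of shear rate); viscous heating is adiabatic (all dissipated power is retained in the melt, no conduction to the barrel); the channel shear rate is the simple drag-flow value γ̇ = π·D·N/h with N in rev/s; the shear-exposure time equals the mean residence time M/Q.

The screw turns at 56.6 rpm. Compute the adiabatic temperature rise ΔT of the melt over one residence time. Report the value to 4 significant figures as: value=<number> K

Convert throughput: Q = 136.1 kg/h = 136.1/3600 = 0.0378056 kg/s
t_res = M / Q_s = 13.57 ÷ 0.0378056 = 358.942 s
Geometry in metres: D = 46.7 mm → 0.0467 m, h = 5.13 mm → 0.00513 m; screw speed N = 56.6 rpm = 0.943333 rev/s
Shear rate: γ̇ = πDN/h = π·0.0467·0.943333/0.00513 = 26.9783 s⁻¹
Adiabatic rise: ΔT = η γ̇² t_res / (ρ cp) = 1101·(26.9783)²·358.942 / (1162·1800) = 137.519 K

value=137.5 K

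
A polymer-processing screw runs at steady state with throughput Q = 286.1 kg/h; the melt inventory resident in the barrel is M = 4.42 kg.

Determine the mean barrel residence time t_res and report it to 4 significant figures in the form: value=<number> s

value=55.62 s

Q_s = Q / 3600 = 286.1 / 3600 = 0.0794722 kg/s
t_res = M / Q_s = 4.42 / 0.0794722 = 55.6169 s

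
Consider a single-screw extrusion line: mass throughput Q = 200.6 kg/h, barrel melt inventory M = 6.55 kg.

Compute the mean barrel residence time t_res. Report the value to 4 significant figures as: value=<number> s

Throughput in SI: Q_s = 200.6 kg/h ÷ 3600 s/h = 0.0557222 kg/s
t_res = M / Q_s = 6.55 ÷ 0.0557222 = 117.547 s

value=117.5 s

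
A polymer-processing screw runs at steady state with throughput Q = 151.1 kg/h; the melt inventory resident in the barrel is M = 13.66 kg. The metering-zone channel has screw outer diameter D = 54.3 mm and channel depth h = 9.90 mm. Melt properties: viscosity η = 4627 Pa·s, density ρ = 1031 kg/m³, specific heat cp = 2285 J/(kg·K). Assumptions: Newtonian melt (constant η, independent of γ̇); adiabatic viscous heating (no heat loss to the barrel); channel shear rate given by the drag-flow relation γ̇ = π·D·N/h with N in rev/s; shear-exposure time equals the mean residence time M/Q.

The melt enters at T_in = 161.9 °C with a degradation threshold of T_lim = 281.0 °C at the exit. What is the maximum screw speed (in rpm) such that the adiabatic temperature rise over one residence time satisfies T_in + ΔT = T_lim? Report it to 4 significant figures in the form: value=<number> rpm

Convert throughput: Q = 151.1 kg/h = 151.1/3600 = 0.0419722 kg/s
Mean residence time: t_res = M/Q_s = 13.66 kg / 0.0419722 kg/s = 325.453 s
Convert to metres: D = 0.0543 m, h = 0.0099 m
ΔT_a = T_lim − T_in = 281.0 °C − 161.9 °C = 119.1 K
γ̇_max² = ΔT_a·ρ·cp / (η·t_res) = [119.1 × 1031 × 2285] / [4627 × 325.453] = 186.324 s⁻²
γ̇_max = √186.324 = 13.65 s⁻¹
Solve γ̇ = πDN/h for N: N_max = γ̇_max·h/(π·D) = 13.65 × 0.0099 / (π × 0.0543) = 0.792172 rev/s = 47.5303 rpm

value=47.53 rpm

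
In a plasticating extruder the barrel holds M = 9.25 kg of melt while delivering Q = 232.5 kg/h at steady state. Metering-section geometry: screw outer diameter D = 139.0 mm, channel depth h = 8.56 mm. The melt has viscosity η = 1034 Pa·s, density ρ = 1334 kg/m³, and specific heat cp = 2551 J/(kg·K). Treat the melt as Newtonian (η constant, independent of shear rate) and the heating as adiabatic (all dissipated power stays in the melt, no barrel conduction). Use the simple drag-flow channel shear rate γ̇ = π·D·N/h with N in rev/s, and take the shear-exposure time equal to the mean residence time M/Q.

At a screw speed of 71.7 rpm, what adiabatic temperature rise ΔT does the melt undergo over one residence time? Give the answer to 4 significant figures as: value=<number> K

Throughput in SI: Q_s = 232.5 kg/h ÷ 3600 s/h = 0.0645833 kg/s
t_res = M / Q_s = 9.25 / 0.0645833 = 143.226 s
Convert to SI: D = 0.139 m, h = 0.00856 m, N = 71.7/60 = 1.195 rev/s
γ̇ = π D N / h = (π)(0.139)(1.195) / 0.00856 = 60.9619 s⁻¹
ΔT = η·γ̇²·t_res / (ρ·cp) = 1034 · (60.9619)² · 143.226 / (1334 · 2551) = 161.731 K

value=161.7 K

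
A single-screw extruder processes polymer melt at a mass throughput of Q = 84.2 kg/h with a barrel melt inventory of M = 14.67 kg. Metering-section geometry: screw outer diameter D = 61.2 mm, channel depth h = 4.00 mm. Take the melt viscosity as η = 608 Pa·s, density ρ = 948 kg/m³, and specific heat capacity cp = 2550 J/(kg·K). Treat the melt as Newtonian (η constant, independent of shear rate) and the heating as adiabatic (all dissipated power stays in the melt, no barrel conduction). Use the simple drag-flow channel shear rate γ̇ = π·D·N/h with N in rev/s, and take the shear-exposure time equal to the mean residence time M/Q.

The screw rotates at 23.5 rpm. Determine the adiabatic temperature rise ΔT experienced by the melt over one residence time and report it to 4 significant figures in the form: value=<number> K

Throughput in SI: Q_s = 84.2 kg/h ÷ 3600 s/h = 0.0233889 kg/s
t_res = M / Q_s = 14.67 / 0.0233889 = 627.221 s
D = 61.2 mm = 0.0612 m;  h = 4.00 mm = 0.004 m;  N = 23.5 rpm / 60 = 0.391667 rev/s
Shear rate: γ̇ = πDN/h = π·0.0612·0.391667/0.004 = 18.826 s⁻¹
ΔT = η·γ̇²·t_res/(ρ·cp) = [608 × 18.826² × 627.221] / [948 × 2550] = 55.9102 K

value=55.91 K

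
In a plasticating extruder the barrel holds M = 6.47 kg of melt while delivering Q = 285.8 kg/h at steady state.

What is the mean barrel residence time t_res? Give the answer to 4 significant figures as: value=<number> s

value=81.50 s

Throughput in SI: Q_s = 285.8 kg/h ÷ 3600 s/h = 0.0793889 kg/s
t_res = M / Q_s = 6.47 / 0.0793889 = 81.4976 s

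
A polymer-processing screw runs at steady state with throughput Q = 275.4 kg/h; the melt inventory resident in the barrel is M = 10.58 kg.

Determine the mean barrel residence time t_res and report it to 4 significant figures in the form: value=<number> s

Convert throughput: Q = 275.4 kg/h = 275.4/3600 = 0.0765 kg/s
Mean residence time: t_res = M/Q_s = 10.58 kg / 0.0765 kg/s = 138.301 s

value=138.3 s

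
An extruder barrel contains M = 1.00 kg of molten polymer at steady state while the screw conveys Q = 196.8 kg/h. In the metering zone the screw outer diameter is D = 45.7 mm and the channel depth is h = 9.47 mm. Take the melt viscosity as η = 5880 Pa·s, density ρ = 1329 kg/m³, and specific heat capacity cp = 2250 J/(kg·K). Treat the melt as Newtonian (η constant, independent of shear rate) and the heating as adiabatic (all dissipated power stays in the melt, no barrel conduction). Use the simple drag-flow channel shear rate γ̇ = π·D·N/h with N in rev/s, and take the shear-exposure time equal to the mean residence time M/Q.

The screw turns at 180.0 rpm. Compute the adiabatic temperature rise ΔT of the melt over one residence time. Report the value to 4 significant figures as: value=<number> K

value=74.41 K

Convert throughput: Q = 196.8 kg/h = 196.8/3600 = 0.0546667 kg/s
t_res = M / Q_s = 1.00 ÷ 0.0546667 = 18.2927 s
D = 45.7 mm = 0.0457 m;  h = 9.47 mm = 0.00947 m;  N = 180.0 rpm / 60 = 3 rev/s
γ̇ = π D N / h = (π)(0.0457)(3) / 0.00947 = 45.4818 s⁻¹
ΔT = η·γ̇²·t_res/(ρ·cp) = [5880 × 45.4818² × 18.2927] / [1329 × 2250] = 74.4084 K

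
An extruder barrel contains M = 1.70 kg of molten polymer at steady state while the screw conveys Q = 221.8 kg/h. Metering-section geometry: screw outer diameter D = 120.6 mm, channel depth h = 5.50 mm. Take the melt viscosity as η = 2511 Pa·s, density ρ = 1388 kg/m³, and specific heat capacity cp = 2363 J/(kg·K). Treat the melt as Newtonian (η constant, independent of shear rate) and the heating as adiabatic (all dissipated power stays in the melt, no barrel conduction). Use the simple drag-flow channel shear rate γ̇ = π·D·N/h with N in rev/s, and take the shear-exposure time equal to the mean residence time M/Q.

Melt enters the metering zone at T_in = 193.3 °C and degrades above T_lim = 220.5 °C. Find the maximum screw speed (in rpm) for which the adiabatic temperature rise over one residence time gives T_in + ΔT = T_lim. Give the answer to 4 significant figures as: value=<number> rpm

value=31.25 rpm

Throughput in SI: Q_s = 221.8 kg/h ÷ 3600 s/h = 0.0616111 kg/s
Mean residence time: t_res = M/Q_s = 1.70 kg / 0.0616111 kg/s = 27.5924 s
D = 120.6 mm = 0.1206 m;  h = 5.50 mm = 0.0055 m
ΔT_a = T_lim − T_in = 220.5 °C − 193.3 °C = 27.2 K
γ̇_max² = ΔT_a·ρ·cp / (η·t_res) = [27.2 × 1388 × 2363] / [2511 × 27.5924] = 1287.61 s⁻²
Take the square root: γ̇_max = √(1287.61) = 35.8833 s⁻¹
N_max = γ̇_max·h / (π·D) = 35.8833 · 0.0055 / (π · 0.1206) = 0.520905 rev/s = 31.2543 rpm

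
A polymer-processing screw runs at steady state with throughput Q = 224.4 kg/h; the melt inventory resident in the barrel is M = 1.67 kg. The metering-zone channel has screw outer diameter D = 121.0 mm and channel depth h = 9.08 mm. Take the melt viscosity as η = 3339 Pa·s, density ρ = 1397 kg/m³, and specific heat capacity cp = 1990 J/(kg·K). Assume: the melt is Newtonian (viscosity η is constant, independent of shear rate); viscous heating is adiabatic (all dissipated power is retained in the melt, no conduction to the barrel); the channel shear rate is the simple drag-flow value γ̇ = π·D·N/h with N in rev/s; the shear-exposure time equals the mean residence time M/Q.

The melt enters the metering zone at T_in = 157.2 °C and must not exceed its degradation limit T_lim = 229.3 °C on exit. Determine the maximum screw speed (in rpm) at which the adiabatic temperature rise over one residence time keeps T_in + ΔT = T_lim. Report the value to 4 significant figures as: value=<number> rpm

Throughput in SI: Q_s = 224.4 kg/h ÷ 3600 s/h = 0.0623333 kg/s
t_res = M / Q_s = 1.67 ÷ 0.0623333 = 26.7914 s
D = 121.0 mm = 0.121 m;  h = 9.08 mm = 0.00908 m
Allowable rise: ΔT_a = T_lim − T_in = 229.3 − 157.2 = 72.1 K
γ̇_max² = ΔT_a·ρ·cp / (η·t_res) = [72.1 × 1397 × 1990] / [3339 × 26.7914] = 2240.64 s⁻²
γ̇_max = √2240.64 = 47.3354 s⁻¹
N_max = γ̇_max h / (πD) = 47.3354·0.00908/(π·0.121) = 1.13067 rev/s → ×60 = 67.8403 rpm

value=67.84 rpm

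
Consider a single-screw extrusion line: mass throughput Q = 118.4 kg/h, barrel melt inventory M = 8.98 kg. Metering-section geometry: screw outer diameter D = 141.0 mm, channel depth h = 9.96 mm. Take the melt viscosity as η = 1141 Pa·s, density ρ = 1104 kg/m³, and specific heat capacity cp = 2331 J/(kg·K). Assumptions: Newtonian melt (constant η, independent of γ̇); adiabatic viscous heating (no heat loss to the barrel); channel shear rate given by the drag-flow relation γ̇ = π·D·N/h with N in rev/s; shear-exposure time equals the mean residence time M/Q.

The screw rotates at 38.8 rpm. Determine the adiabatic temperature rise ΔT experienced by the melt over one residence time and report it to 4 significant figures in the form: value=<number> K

value=100.1 K

Convert throughput: Q = 118.4 kg/h = 118.4/3600 = 0.0328889 kg/s
t_res = M / Q_s = 8.98 / 0.0328889 = 273.041 s
D = 141.0 mm = 0.141 m;  h = 9.96 mm = 0.00996 m;  N = 38.8 rpm / 60 = 0.646667 rev/s
γ̇ = π D N / h = (π)(0.141)(0.646667) / 0.00996 = 28.7601 s⁻¹
Adiabatic rise: ΔT = η γ̇² t_res / (ρ cp) = 1141·(28.7601)²·273.041 / (1104·2331) = 100.134 K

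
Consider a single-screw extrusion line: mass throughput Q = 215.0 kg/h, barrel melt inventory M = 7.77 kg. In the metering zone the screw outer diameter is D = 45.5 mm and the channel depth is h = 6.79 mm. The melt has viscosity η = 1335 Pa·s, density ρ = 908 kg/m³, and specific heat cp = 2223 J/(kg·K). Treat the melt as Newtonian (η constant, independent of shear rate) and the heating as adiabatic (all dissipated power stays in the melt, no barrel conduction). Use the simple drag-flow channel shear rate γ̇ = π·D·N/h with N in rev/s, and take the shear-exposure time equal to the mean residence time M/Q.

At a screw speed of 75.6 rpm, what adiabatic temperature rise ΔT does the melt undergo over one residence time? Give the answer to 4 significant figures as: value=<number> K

Convert throughput: Q = 215.0 kg/h = 215.0/3600 = 0.0597222 kg/s
Mean residence time: t_res = M/Q_s = 7.77 kg / 0.0597222 kg/s = 130.102 s
D = 45.5 mm = 0.0455 m;  h = 6.79 mm = 0.00679 m;  N = 75.6 rpm / 60 = 1.26 rev/s
γ̇ = π·D·N / h = π · 0.0455 · 1.26 / 0.00679 = 26.5254 s⁻¹
ΔT = η·γ̇²·t_res / (ρ·cp) = 1335 · (26.5254)² · 130.102 / (908 · 2223) = 60.5432 K

value=60.54 K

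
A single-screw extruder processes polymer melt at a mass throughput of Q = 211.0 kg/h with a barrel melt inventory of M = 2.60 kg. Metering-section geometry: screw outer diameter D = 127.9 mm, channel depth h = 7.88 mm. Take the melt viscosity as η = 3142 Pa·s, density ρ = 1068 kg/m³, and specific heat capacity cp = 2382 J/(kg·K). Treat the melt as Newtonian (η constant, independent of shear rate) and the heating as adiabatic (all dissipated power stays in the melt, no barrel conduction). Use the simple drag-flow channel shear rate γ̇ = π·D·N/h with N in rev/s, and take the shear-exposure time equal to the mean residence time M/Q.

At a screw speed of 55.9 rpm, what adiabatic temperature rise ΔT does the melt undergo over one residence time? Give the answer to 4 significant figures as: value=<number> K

value=123.7 K

Convert throughput: Q = 211.0 kg/h = 211.0/3600 = 0.0586111 kg/s
t_res = M / Q_s = 2.60 / 0.0586111 = 44.3602 s
Geometry in metres: D = 127.9 mm → 0.1279 m, h = 7.88 mm → 0.00788 m; screw speed N = 55.9 rpm = 0.931667 rev/s
Shear rate: γ̇ = πDN/h = π·0.1279·0.931667/0.00788 = 47.5067 s⁻¹
ΔT = η·γ̇²·t_res/(ρ·cp) = [3142 × 47.5067² × 44.3602] / [1068 × 2382] = 123.651 K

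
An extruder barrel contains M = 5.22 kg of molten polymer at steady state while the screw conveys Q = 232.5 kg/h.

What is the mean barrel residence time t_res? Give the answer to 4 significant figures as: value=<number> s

value=80.83 s

Q_s = Q / 3600 = 232.5 / 3600 = 0.0645833 kg/s
t_res = M / Q_s = 5.22 / 0.0645833 = 80.8258 s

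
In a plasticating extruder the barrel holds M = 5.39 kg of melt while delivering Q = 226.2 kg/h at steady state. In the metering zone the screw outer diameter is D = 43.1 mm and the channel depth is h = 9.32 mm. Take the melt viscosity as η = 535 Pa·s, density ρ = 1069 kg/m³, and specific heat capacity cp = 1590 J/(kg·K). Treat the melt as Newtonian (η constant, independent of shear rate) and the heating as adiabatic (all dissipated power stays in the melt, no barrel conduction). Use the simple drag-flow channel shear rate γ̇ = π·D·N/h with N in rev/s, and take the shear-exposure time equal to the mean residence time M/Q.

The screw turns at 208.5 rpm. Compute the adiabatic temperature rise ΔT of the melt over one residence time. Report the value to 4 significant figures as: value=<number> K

value=68.82 K

Throughput in SI: Q_s = 226.2 kg/h ÷ 3600 s/h = 0.0628333 kg/s
t_res = M / Q_s = 5.39 / 0.0628333 = 85.7825 s
Geometry in metres: D = 43.1 mm → 0.0431 m, h = 9.32 mm → 0.00932 m; screw speed N = 208.5 rpm = 3.475 rev/s
γ̇ = π·D·N / h = π · 0.0431 · 3.475 / 0.00932 = 50.4854 s⁻¹
ΔT = η·γ̇²·t_res/(ρ·cp) = [535 × 50.4854² × 85.7825] / [1069 × 1590] = 68.8192 K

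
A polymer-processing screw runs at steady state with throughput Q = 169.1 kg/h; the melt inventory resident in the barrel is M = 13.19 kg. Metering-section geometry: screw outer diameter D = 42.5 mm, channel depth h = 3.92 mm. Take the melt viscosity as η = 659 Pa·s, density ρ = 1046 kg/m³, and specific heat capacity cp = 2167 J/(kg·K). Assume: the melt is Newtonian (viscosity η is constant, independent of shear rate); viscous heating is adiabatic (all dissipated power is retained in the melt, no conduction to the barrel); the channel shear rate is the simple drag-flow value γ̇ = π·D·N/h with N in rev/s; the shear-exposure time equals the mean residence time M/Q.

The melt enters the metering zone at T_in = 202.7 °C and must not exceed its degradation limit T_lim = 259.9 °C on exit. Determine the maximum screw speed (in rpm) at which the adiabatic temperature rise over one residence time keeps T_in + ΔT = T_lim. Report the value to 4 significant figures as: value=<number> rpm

Q_s = Q / 3600 = 169.1 / 3600 = 0.0469722 kg/s
t_res = M / Q_s = 13.19 / 0.0469722 = 280.804 s
D = 42.5 mm = 0.0425 m;  h = 3.92 mm = 0.00392 m
ΔT_a = T_lim − T_in = 259.9 °C − 202.7 °C = 57.2 K
γ̇_max² = ΔT_a·ρ·cp/(η·t_res) = 57.2·1046·2167/(659·280.804) = 700.644 s⁻²
Take the square root: γ̇_max = √(700.644) = 26.4697 s⁻¹
N_max = γ̇_max·h / (π·D) = 26.4697 · 0.00392 / (π · 0.0425) = 0.777134 rev/s = 46.6281 rpm

value=46.63 rpm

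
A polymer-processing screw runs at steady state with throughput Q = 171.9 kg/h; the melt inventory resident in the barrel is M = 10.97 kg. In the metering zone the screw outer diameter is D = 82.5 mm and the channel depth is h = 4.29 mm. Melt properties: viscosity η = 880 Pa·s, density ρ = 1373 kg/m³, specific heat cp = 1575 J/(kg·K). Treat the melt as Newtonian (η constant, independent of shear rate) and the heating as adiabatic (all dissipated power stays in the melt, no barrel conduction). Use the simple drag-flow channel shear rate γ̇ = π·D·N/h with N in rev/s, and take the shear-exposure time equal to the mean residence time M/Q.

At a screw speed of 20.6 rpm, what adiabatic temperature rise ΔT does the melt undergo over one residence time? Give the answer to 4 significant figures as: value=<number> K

Throughput in SI: Q_s = 171.9 kg/h ÷ 3600 s/h = 0.04775 kg/s
t_res = M / Q_s = 10.97 ÷ 0.04775 = 229.738 s
Convert to SI: D = 0.0825 m, h = 0.00429 m, N = 20.6/60 = 0.343333 rev/s
Shear rate: γ̇ = πDN/h = π·0.0825·0.343333/0.00429 = 20.7426 s⁻¹
Adiabatic rise: ΔT = η γ̇² t_res / (ρ cp) = 880·(20.7426)²·229.738 / (1373·1575) = 40.2244 K

value=40.22 K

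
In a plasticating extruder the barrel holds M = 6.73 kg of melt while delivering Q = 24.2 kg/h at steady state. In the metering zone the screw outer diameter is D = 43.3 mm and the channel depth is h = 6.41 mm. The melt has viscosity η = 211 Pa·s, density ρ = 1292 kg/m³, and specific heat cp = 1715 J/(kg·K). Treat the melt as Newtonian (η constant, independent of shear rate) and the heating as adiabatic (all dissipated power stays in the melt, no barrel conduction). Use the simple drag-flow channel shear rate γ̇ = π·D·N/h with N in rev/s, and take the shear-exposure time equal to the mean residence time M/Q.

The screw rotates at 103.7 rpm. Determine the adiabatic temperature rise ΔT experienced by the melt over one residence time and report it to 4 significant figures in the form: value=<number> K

Q_s = Q / 3600 = 24.2 / 3600 = 0.00672222 kg/s
t_res = M / Q_s = 6.73 / 0.00672222 = 1001.16 s
Geometry in metres: D = 43.3 mm → 0.0433 m, h = 6.41 mm → 0.00641 m; screw speed N = 103.7 rpm = 1.72833 rev/s
Shear rate: γ̇ = πDN/h = π·0.0433·1.72833/0.00641 = 36.6781 s⁻¹
ΔT = η·γ̇²·t_res/(ρ·cp) = [211 × 36.6781² × 1001.16] / [1292 × 1715] = 128.254 K

value=128.3 K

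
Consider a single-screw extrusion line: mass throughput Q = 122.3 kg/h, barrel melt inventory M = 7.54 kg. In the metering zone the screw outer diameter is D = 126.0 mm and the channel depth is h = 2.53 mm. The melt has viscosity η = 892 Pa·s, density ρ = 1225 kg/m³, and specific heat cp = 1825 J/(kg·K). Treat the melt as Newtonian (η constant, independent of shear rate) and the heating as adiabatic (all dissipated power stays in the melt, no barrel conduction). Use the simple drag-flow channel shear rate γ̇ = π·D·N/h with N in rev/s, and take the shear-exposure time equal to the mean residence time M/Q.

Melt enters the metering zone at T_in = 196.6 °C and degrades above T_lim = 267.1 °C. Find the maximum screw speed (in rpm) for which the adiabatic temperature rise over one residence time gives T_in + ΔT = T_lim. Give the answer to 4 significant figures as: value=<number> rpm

value=10.82 rpm

Throughput in SI: Q_s = 122.3 kg/h ÷ 3600 s/h = 0.0339722 kg/s
t_res = M / Q_s = 7.54 / 0.0339722 = 221.946 s
Convert to metres: D = 0.126 m, h = 0.00253 m
Allowable rise: ΔT_a = T_lim − T_in = 267.1 − 196.6 = 70.5 K
Invert ΔT = ηγ̇²t_res/(ρcp) for γ̇: γ̇_max² = ΔT_a ρ cp / (η t_res) = 70.5·1225·1825 / (892·221.946) = 796.115 s⁻²
Take the square root: γ̇_max = √(796.115) = 28.2155 s⁻¹
N_max = γ̇_max·h / (π·D) = 28.2155 · 0.00253 / (π · 0.126) = 0.180338 rev/s = 10.8203 rpm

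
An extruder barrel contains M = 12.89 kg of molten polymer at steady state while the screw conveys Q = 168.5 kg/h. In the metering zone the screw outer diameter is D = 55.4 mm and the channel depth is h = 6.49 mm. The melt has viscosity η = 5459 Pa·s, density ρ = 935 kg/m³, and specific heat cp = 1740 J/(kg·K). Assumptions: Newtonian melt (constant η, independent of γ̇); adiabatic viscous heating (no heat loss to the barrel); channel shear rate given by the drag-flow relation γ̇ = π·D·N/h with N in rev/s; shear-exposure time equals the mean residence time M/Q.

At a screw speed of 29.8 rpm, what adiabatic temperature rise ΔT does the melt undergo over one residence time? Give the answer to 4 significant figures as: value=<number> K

Throughput in SI: Q_s = 168.5 kg/h ÷ 3600 s/h = 0.0468056 kg/s
t_res = M / Q_s = 12.89 / 0.0468056 = 275.395 s
D = 55.4 mm = 0.0554 m;  h = 6.49 mm = 0.00649 m;  N = 29.8 rpm / 60 = 0.496667 rev/s
γ̇ = π D N / h = (π)(0.0554)(0.496667) / 0.00649 = 13.3193 s⁻¹
ΔT = η·γ̇²·t_res / (ρ·cp) = 5459 · (13.3193)² · 275.395 / (935 · 1740) = 163.933 K

value=163.9 K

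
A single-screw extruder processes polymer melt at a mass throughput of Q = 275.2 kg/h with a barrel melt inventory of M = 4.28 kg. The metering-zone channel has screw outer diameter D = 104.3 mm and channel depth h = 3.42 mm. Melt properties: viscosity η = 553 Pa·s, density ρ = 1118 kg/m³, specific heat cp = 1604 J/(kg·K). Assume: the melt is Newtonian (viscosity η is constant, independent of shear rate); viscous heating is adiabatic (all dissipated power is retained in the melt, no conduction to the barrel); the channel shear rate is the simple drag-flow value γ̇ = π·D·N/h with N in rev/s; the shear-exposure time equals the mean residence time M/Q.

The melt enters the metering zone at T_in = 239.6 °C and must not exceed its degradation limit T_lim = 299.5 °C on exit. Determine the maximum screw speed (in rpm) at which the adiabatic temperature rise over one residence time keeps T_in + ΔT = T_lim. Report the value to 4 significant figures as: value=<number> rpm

Throughput in SI: Q_s = 275.2 kg/h ÷ 3600 s/h = 0.0764444 kg/s
t_res = M / Q_s = 4.28 / 0.0764444 = 55.9884 s
Convert to metres: D = 0.1043 m, h = 0.00342 m
ΔT_a = T_lim − T_in = 299.5 − 239.6 = 59.9 K
Invert ΔT = ηγ̇²t_res/(ρcp) for γ̇: γ̇_max² = ΔT_a ρ cp / (η t_res) = 59.9·1118·1604 / (553·55.9884) = 3469.37 s⁻²
γ̇_max = √3469.37 = 58.9013 s⁻¹
Solve γ̇ = πDN/h for N: N_max = γ̇_max·h/(π·D) = 58.9013 × 0.00342 / (π × 0.1043) = 0.614776 rev/s = 36.8866 rpm

value=36.89 rpm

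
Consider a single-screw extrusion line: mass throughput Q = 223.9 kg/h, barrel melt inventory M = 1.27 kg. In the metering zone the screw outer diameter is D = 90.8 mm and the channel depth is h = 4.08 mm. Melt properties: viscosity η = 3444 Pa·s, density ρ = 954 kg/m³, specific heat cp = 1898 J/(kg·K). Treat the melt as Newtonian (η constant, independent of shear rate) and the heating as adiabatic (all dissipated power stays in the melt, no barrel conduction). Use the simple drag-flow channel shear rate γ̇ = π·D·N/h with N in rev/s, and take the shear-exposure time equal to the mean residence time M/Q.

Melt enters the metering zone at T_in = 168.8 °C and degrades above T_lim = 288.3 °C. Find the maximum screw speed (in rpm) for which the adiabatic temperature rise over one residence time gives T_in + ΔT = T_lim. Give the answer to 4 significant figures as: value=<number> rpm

Convert throughput: Q = 223.9 kg/h = 223.9/3600 = 0.0621944 kg/s
Mean residence time: t_res = M/Q_s = 1.27 kg / 0.0621944 kg/s = 20.4198 s
Geometry in SI: D = 90.8 mm → 0.0908 m, h = 4.08 mm → 0.00408 m
Allowable rise: ΔT_a = T_lim − T_in = 288.3 − 168.8 = 119.5 K
γ̇_max² = ΔT_a·ρ·cp / (η·t_res) = [119.5 × 954 × 1898] / [3444 × 20.4198] = 3076.79 s⁻²
γ̇_max = sqrt(3076.79) = 55.4688 s⁻¹
Solve γ̇ = πDN/h for N: N_max = γ̇_max·h/(π·D) = 55.4688 × 0.00408 / (π × 0.0908) = 0.793365 rev/s = 47.6019 rpm

value=47.60 rpm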